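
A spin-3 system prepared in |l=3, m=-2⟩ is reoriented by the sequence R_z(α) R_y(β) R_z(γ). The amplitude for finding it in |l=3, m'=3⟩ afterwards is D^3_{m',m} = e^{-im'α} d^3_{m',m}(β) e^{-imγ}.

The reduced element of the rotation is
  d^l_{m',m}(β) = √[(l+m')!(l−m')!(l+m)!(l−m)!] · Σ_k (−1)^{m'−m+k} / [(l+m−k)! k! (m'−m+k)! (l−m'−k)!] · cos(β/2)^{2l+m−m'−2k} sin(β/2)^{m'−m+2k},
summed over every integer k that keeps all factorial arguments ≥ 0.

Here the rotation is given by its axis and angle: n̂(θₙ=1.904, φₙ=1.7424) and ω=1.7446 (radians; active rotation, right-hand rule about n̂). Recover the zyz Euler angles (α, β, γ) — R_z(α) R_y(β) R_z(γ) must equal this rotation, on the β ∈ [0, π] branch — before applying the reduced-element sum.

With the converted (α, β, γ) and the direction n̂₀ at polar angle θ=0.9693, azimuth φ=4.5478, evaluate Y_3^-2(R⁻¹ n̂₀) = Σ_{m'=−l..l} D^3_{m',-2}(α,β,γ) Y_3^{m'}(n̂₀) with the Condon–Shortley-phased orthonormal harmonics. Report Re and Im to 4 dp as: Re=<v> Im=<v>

Axis–angle → zyz. n̂ = (sinθₙcosφₙ, sinθₙsinφₙ, cosθₙ) = (-0.161371, +0.931119, -0.327072), ω = 1.7446.
R = I cosω + sinω [n̂]ₓ + (1−cosω) n̂n̂ᵀ gives
  R = [-0.142386, +0.145906, +0.978998; -0.498384, +0.843981, -0.198268; -0.855184, -0.516147, -0.047454]
β = atan2(√(R₁₃²+R₂₃²), R₃₃) = 1.618269; α = atan2(R₂₃, R₁₃) mod 2π = 6.083366; γ = atan2(R₃₂, −R₃₁) mod 2π = 5.740159
Need the full column D^3_{m',-2} for m'=−3..3 at α=6.0834, β=1.6183, γ=5.7402.
cos(β/2)=0.690125, sin(β/2)=0.723690
d^3_{-3,-2}: single k=1 term ⇒ +0.277503;  D = -0.031764-0.275679i
d^3_{-2,-2}: k∈[0..1] ⇒ +0.108036 -0.594000 = -0.485965;  D = -0.041308+0.484206i
d^3_{-1,-2}: k∈[0..1] ⇒ -0.358255 +0.787900 = +0.429646;  D = +0.120767-0.412324i
d^3_{0,-2}: k∈[0..1] ⇒ +0.650695 -0.715528 = -0.064833;  D = -0.030211+0.057364i
d^3_{1,-2}: k∈[0..1] ⇒ -0.787900 +0.433202 = -0.354698;  D = -0.224288+0.274783i
d^3_{2,-2}: k∈[0..1] ⇒ +0.653185 -0.143653 = +0.509532;  D = +0.394134-0.322925i
d^3_{3,-2}: single k=0 term ⇒ -0.335557;  D = -0.296609+0.156913i
Y_3^{m'}(θ=0.9693,φ=4.5478) and Σ D·Y over m':
  (-0.0318-0.2757i)·(+0.1108-0.2059i)  (-0.0413+0.4842i)·(-0.3720-0.1271i)  (+0.1208-0.4123i)·(-0.0262+0.1580i)  (-0.0302+0.0574i)·(-0.2954+0.0000i)  (-0.2243+0.2748i)·(+0.0262+0.1580i)  (+0.3941-0.3229i)·(-0.3720+0.1271i)  (-0.2966+0.1569i)·(-0.1108-0.2059i)
Y_3^-2(R⁻¹ n̂) = -0.002187-0.000261i

Re=-0.0022 Im=-0.0003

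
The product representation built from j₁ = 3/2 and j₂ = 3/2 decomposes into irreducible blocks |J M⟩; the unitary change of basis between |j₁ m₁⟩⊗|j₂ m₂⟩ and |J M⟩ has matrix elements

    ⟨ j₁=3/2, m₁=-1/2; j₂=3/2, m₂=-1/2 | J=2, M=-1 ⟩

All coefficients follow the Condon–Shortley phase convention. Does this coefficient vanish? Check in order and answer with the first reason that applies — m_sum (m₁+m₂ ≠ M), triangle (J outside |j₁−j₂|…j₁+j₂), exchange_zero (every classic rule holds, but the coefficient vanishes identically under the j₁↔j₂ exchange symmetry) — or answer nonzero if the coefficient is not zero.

exchange_zero

m-sum: m₁+m₂ = -1/2+(-1/2) = -1, M = -1  ✓
triangle: |j₁−j₂| = 0 ≤ J = 2 ≤ j₁+j₂ = 3  ✓
exchange: j₁=j₂ and m₁=m₂, and (−1)^(j₁+j₂−J) = (−1)^1 = −1 forces ⟨j₁m₁;j₂m₂|JM⟩ = −⟨j₂m₂;j₁m₁|JM⟩ = −⟨j₁m₁;j₂m₂|JM⟩ ⇒ the coefficient vanishes identically
Racah sum check: Σ_k collapses to 0 ⇒ CG = 0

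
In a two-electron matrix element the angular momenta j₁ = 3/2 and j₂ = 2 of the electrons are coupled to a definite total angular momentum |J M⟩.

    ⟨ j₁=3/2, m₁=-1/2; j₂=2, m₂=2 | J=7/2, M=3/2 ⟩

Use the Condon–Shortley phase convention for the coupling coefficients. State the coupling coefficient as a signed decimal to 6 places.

√[8·0!3!4!/8! · 1!2!4!0!5!2!] = √(2304/7)
  +(−1)^0/∏(0,0,2,4,1,0)! = 1/48  (running 1/48)
⟨..|..⟩ = √(2304/7)·(1/48) = +0.377964

+0.377964  (= +√(1/7))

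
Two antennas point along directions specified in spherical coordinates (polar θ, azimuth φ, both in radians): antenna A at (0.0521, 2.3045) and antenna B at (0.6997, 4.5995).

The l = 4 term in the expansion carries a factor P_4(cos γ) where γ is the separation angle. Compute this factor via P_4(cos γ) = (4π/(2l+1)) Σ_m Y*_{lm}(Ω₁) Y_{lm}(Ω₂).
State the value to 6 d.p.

Expand P_4 via completeness: Σ_{m} conj(Y_{4,m}) at Ω₁ times Y_{4,m} at Ω₂ —
  term(m=-4) = (-0.000000, -0.000000)   from Y*(Ω₁)=(-0.000003, 0.000001), Y(Ω₂)=(0.068484, 0.033213)
  term(m=-3) = (0.000037, -0.000026)   from Y*(Ω₁)=(0.000143, 0.000104), Y(Ω₂)=(0.084966, -0.241217)
  term(m=-2) = (-0.000285, 0.002314)   from Y*(Ω₁)=(-0.000560, -0.005397), Y(Ω₂)=(-0.418748, -0.096184)
  term(m=-1) = (-0.016592, -0.018757)   from Y*(Ω₁)=(-0.065587, 0.072744), Y(Ω₂)=(-0.028802, 0.254048)
  term(m=+0) = (-0.226883, 0.000000)   from Y*(Ω₁)=(0.834836, -0.000000), Y(Ω₂)=(-0.271770, 0.000000)
  term(m=+1) = (-0.016592, 0.018757)   from Y*(Ω₁)=(0.065587, 0.072744), Y(Ω₂)=(0.028802, 0.254048)
  term(m=+2) = (-0.000285, -0.002314)   from Y*(Ω₁)=(-0.000560, 0.005397), Y(Ω₂)=(-0.418748, 0.096184)
  term(m=+3) = (0.000037, 0.000026)   from Y*(Ω₁)=(-0.000143, 0.000104), Y(Ω₂)=(-0.084966, -0.241217)
  term(m=+4) = (-0.000000, 0.000000)   from Y*(Ω₁)=(-0.000003, -0.000001), Y(Ω₂)=(0.068484, -0.033213)
Total Σ_m = (-0.260562, 0.000000). Multiply by 1.396263: (-0.363813, 0.000000). P_4(cos γ) = -0.363813

-0.363813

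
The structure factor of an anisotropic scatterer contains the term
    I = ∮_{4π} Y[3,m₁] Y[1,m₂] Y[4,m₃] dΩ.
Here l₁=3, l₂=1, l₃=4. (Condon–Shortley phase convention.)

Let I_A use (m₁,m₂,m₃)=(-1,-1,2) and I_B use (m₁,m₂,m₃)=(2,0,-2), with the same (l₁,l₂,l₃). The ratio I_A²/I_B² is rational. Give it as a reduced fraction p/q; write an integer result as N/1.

l's match ⇒ only the (l;m) 3-j factors differ between A and B.
A: triangle coeff Δ(3,1,4) = 1/252; Σ_t [0,0]: t=0:+1/96 = 1/96; (3j)²=5/84 [(3 1 4; -1 -1 2)], sign=+1
B: triangle coeff Δ(3,1,4) = 1/252; Σ_t [0,0]: t=0:+1/120 = 1/120; (3j)²=1/21 [(3 1 4; 2 0 -2)], sign=+1
I_A²/I_B² = (5/84)/(1/21) = 5/4

5/4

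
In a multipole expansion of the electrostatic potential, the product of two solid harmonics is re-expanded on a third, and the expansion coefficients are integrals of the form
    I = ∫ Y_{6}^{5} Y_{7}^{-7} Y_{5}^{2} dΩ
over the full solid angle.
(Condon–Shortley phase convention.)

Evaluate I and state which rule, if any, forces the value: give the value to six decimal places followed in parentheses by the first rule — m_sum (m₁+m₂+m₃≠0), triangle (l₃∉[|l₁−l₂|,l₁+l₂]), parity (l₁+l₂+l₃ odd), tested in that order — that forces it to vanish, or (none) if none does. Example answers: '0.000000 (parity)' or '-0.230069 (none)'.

m-sum 0 ✓  L=18 even ✓  1≤5≤13 ✓
Π(2lᵢ+1) = 13×15×11 = 2145
triangle coeff Δ(6,7,5) = 1/174594420
Σ_t [2,6]: t=2:+1/4147200 t=3:−1/207360 t=4:+1/82944 t=5:−1/207360 t=6:+1/4147200 = 1/345600
(3j)²=420/46189 [(6 7 5; 0 0 0)], sign=-1
Σ_t [0,0]: t=0:+1/174182400 = 1/174182400
(3j)²=77/3876 [(6 7 5; 5 -7 2)], sign=-1
⇒ 4πI² = 40425/104329
I = (+1)√(40425/104329/(4π)) = 0.17559719
No selection rule forces the value: the integral is nonzero (none).

0.175597 (none)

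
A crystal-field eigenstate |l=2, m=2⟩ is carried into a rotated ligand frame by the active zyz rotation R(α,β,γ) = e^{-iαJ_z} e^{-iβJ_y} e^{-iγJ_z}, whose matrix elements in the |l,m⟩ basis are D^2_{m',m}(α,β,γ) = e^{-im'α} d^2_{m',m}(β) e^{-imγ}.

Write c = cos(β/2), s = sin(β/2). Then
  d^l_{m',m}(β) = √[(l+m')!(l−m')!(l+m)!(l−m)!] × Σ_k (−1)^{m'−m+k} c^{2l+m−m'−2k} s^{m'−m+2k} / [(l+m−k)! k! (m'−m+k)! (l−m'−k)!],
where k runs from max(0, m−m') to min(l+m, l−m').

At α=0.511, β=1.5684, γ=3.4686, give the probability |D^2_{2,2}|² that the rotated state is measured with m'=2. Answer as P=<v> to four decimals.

P=0.0631

First d^2_{2,2}(β=1.5684), then the phase factors e^{-i(2)α} and e^{-i(2)γ}:
With c≡cos(β/2)=0.707954 and s≡sin(β/2)=0.706259, N=[24·1·24·1]^{1/2}=24.000000
k: max(0,(2)−(2))=0 … min(2+(2),2−(2))=0
  k=0: (−1)^0·24.0000/(24)·0.7080^4·0.7063^0 = +0.251200
d^2_{2,2}(1.5684) = +0.251200
|D^2_{2,2}|² = |d^2_{2,2}(β)|² = (+0.251200)² = 0.063101 (the z-rotation phases have unit modulus)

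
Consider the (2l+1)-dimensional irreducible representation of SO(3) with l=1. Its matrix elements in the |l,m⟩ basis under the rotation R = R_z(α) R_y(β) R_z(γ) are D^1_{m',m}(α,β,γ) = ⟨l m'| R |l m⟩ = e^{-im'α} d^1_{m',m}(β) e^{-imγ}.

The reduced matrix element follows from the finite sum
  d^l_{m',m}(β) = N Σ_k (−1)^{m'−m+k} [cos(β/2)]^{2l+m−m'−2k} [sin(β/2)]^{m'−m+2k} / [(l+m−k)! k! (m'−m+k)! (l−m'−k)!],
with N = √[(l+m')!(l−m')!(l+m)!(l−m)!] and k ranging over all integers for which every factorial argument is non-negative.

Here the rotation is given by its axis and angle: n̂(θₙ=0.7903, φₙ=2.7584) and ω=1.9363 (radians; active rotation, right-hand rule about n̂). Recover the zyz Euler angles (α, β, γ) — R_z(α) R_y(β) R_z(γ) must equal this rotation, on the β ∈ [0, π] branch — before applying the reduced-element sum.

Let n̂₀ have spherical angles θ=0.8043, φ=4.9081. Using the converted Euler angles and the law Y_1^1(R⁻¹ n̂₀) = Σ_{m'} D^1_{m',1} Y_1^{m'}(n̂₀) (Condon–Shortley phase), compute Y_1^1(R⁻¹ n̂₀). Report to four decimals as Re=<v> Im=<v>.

Re=0.3015 Im=0.0661

Axis–angle → zyz. n̂ = (sinθₙcosφₙ, sinθₙsinφₙ, cosθₙ) = (-0.659031, +0.265668, +0.703632), ω = 1.9363.
R = I cosω + sinω [n̂]ₓ + (1−cosω) n̂n̂ᵀ gives
  R = [+0.232138, -0.894815, -0.381337; +0.419491, -0.261614, +0.869244; -0.877576, -0.361752, +0.314636]
β = atan2(√(R₁₃²+R₂₃²), R₃₃) = 1.250723; α = atan2(R₂₃, R₁₃) mod 2π = 1.984213; γ = atan2(R₃₂, −R₃₁) mod 2π = 5.892191
Need the full column D^1_{m',1} for m'=−1..1 at α=1.9842, β=1.2507, γ=5.8922.
cos(β/2)=0.810752, sin(β/2)=0.585390
d^1_{-1,1}: single k=2 term ⇒ +0.342682;  D = -0.246876+0.237662i
d^1_{0,1}: single k=1 term ⇒ +0.671194;  D = +0.620540+0.255797i
d^1_{1,1}: single k=0 term ⇒ +0.657318;  D = -0.014738-0.657153i
Y_1^{m'}(θ=0.8043,φ=4.9081) and Σ D·Y over m':
  (-0.2469+0.2377i)·(+0.0484+0.2441i)  (+0.6205+0.2558i)·(+0.3389+0.0000i)  (-0.0147-0.6572i)·(-0.0484+0.2441i)
Y_1^1(R⁻¹ n̂) = +0.301475+0.066131i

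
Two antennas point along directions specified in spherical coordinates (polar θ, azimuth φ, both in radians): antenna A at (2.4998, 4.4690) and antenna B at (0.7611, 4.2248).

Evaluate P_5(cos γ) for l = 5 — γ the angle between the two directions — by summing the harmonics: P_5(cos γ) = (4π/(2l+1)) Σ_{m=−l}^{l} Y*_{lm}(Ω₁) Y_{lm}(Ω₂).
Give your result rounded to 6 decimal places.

Summing Y*_{l m}(θ₁,φ₁)·Y_{l m}(θ₂,φ₂) over m ∈ [−5, 5]; prefactor 4π/(2·5+1) = 1.142397:
  m=-5: (-0.033471-0.012364i) × (-0.046871-0.055237i) = +0.000886+0.002428i  (running Σ = +0.000886+0.002428i)
  m=-4: (-0.084907+0.124846i) × (-0.089108+0.223383i) = -0.020323-0.030092i  (running Σ = -0.019437-0.027663i)
  m=-3: (+0.236352+0.264016i) × (+0.419624-0.045509i) = +0.111194+0.100031i  (running Σ = +0.091757+0.072368i)
  m=-2: (+0.397700-0.210486i) × (-0.187617-0.276834i) = -0.132885-0.070606i  (running Σ = -0.041127+0.001762i)
  m=-1: (-0.030624-0.123328i) × (+0.058742-0.110772i) = -0.015460-0.003852i  (running Σ = -0.056588-0.002090i)
  m=0: (+0.372621-0.000000i) × (-0.371145+0.000000i) = -0.138296+0.000000i  (running Σ = -0.194884-0.002090i)
  m=1: (+0.030624-0.123328i) × (-0.058742-0.110772i) = -0.015460+0.003852i  (running Σ = -0.210344+0.001762i)
  m=2: (+0.397700+0.210486i) × (-0.187617+0.276834i) = -0.132885+0.070606i  (running Σ = -0.343229+0.072368i)
  m=3: (-0.236352+0.264016i) × (-0.419624-0.045509i) = +0.111194-0.100031i  (running Σ = -0.232035-0.027663i)
  m=4: (-0.084907-0.124846i) × (-0.089108-0.223383i) = -0.020323+0.030092i  (running Σ = -0.252357+0.002428i)
  m=5: (+0.033471-0.012364i) × (+0.046871-0.055237i) = +0.000886-0.002428i  (running Σ = -0.251472+0.000000i)
Accumulated sum -0.251472+0.000000i; after 4π/(2l+1) scaling, -0.287280+0.000000i ⇒ P_5 = -0.287280

-0.287280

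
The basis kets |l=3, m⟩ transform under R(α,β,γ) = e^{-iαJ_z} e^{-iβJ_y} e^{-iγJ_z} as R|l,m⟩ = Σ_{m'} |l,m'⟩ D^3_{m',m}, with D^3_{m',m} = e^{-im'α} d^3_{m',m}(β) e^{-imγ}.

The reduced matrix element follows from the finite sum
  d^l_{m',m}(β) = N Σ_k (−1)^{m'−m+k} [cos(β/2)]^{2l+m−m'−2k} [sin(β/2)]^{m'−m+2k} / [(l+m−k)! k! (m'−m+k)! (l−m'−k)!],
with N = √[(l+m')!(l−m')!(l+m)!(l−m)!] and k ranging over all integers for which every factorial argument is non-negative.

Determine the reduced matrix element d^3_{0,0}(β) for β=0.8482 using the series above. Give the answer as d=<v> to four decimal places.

d=-0.2689

d^3_{0,0}(β=0.8482) via the finite sum:
Half-angle: c=0.911409, s=0.411501. N=√(6·6·6·6)=36.000000
The bounds max(0,m−m')=0 and min(l+m,l−m')=3 give 4 terms
  k=0: (−1)^0·36.0000/(36)·0.9114^6·0.4115^0 = +0.573167
  k=1: (−1)^1·36.0000/(4)·0.9114^4·0.4115^2 = -1.051569
  k=2: (−1)^2·36.0000/(4)·0.9114^2·0.4115^4 = +0.214364
  k=3: (−1)^3·36.0000/(36)·0.9114^0·0.4115^6 = -0.004855
d^3_{0,0}(0.8482) = +0.573167 -1.051569 +0.214364 -0.004855 = -0.268893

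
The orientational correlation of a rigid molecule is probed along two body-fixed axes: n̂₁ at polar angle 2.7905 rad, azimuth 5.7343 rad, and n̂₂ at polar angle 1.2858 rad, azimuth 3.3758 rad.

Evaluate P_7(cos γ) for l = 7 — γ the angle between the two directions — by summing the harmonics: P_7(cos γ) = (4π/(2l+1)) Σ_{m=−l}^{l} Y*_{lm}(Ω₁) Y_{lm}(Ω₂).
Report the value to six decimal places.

Addition theorem: P_7(cos γ) = (4π/15) Σ_m Y*_{lm}(Ω₁) Y_{lm}(Ω₂), m = −7…7:
  m=-7: (-0.00022 + 0.00018j) × (0.02571 + 0.37395j) = -0.00007 - 0.00008j  (running Σ = -0.00007 - 0.00008j)
  m=-6: (0.00287 - 0.00044j) × (0.06771 - 0.40527j) = 0.00002 - 0.00119j  (running Σ = -0.00006 - 0.00127j)
  m=-5: (-0.01703 - 0.00715j) × (-0.00321 + 0.00760j) = 0.00011 - 0.00011j  (running Σ = 0.00005 - 0.00138j)
  m=-4: (0.04772 + 0.06618j) × (-0.20445 + 0.27809j) = -0.02816 - 0.00026j  (running Σ = -0.02811 - 0.00164j)
  m=-3: (-0.01909 - 0.25121j) × (0.09877 - 0.08363j) = -0.02290 - 0.02321j  (running Σ = -0.05100 - 0.02485j)
  m=-2: (-0.23104 + 0.45144j) × (0.26021 - 0.13166j) = -0.00068 + 0.14788j  (running Σ = -0.05169 + 0.12303j)
  m=-1: (0.43615 - 0.26673j) × (-0.16637 + 0.03969j) = -0.06197 + 0.06169j  (running Σ = -0.11366 + 0.18472j)
  m=0: (0.12494 + 0.00000j) × (-0.27297 + 0.00000j) = -0.03410 + 0.00000j  (running Σ = -0.14776 + 0.18472j)
  m=1: (-0.43615 - 0.26673j) × (0.16637 + 0.03969j) = -0.06197 - 0.06169j  (running Σ = -0.20974 + 0.12303j)
  m=2: (-0.23104 - 0.45144j) × (0.26021 + 0.13166j) = -0.00068 - 0.14788j  (running Σ = -0.21042 - 0.02485j)
  m=3: (0.01909 - 0.25121j) × (-0.09877 - 0.08363j) = -0.02290 + 0.02321j  (running Σ = -0.23331 - 0.00164j)
  m=4: (0.04772 - 0.06618j) × (-0.20445 - 0.27809j) = -0.02816 + 0.00026j  (running Σ = -0.26147 - 0.00138j)
  m=5: (0.01703 - 0.00715j) × (0.00321 + 0.00760j) = 0.00011 + 0.00011j  (running Σ = -0.26136 - 0.00127j)
  m=6: (0.00287 + 0.00044j) × (0.06771 + 0.40527j) = 0.00002 + 0.00119j  (running Σ = -0.26135 - 0.00008j)
  m=7: (0.00022 + 0.00018j) × (-0.02571 + 0.37395j) = -0.00007 + 0.00008j  (running Σ = -0.26142 + 0.00000j)
Accumulated sum -0.26142 + 0.00000j; after 4π/(2l+1) scaling, -0.21901 + 0.00000j ⇒ P_7 = -0.219008

-0.219008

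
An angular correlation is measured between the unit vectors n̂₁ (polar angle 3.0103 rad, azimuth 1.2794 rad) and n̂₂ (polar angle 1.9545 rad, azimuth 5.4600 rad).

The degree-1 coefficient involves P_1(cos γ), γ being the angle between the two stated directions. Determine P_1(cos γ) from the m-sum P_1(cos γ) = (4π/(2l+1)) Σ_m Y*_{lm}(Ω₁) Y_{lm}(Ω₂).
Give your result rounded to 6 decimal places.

0.309578

Summing Y*_{l m}(θ₁,φ₁)·Y_{l m}(θ₂,φ₂) over m ∈ [−1, 1]; prefactor 4π/(2·1+1) = 4.188790:
  m=-1: Y*=(0.012994, 0.043324)  Y=(0.217817, 0.234933)  product (-0.007348, 0.012489)
  m=+0: Y*=(-0.484397, -0.000000)  Y=(-0.182912, 0.000000)  product (0.088602, 0.000000)
  m=+1: Y*=(-0.012994, 0.043324)  Y=(-0.217817, 0.234933)  product (-0.007348, -0.012489)
Σ over m = (0.073906, 0.000000); ×(4π/3) → (0.309578, 0.000000). Real part: 0.309578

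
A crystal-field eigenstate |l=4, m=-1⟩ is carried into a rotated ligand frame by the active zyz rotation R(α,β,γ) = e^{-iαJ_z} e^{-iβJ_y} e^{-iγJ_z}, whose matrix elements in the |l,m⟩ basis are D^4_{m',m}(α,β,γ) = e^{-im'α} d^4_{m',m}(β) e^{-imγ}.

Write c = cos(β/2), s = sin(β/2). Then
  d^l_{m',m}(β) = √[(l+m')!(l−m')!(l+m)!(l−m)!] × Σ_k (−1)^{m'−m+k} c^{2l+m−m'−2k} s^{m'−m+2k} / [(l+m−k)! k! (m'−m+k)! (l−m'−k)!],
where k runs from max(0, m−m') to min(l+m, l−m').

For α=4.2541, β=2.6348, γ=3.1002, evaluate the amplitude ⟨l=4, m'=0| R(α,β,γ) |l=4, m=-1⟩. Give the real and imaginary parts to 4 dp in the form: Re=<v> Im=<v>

Split into d^4_{0,-1}(β=2.6348) × two z-phases.
With c≡cos(β/2)=0.250693 and s≡sin(β/2)=0.968067, N=[24·24·6·120]^{1/2}=643.987578
The bounds max(0,m−m')=0 and min(l+m,l−m')=3 give 4 terms
  k=0: (−1)^1·643.9876/(144)·0.2507^7·0.9681^1 = -0.000269
  k=1: (−1)^2·643.9876/(24)·0.2507^5·0.9681^3 = +0.024104
  k=2: (−1)^3·643.9876/(24)·0.2507^3·0.9681^5 = -0.359435
  k=3: (−1)^4·643.9876/(144)·0.2507^1·0.9681^7 = +0.893294
d^4_{0,-1}(2.6348) = -0.000269 +0.024104 -0.359435 +0.893294 = +0.557694
Phases: e^{-i·(0)·4.2541}=+1.000000+0.000000i, e^{-i·(-1)·3.1002}=-0.999143+0.041381i ⇒ D=-0.557216+0.023078i

Re=-0.5572 Im=0.0231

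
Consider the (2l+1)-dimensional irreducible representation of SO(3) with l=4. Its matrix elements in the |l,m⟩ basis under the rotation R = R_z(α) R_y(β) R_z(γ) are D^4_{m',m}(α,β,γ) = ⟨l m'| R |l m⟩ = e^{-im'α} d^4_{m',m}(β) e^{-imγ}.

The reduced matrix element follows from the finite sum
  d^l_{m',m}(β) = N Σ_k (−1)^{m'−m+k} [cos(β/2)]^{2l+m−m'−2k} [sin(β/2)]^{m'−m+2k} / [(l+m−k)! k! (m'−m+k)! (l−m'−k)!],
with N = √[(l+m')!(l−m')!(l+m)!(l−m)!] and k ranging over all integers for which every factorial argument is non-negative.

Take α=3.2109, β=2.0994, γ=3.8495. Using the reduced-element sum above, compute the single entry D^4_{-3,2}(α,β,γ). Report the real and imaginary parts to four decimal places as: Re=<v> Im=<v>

Re=0.0028 Im=-0.0074

First d^4_{-3,2}(β=2.0994), then the phase factors e^{-i(-3)α} and e^{-i(2)γ}:
With c≡cos(β/2)=0.497831 and s≡sin(β/2)=0.867274, N=[1·5040·720·2]^{1/2}=2693.993318
The bounds max(0,m−m')=5 and min(l+m,l−m')=6 give 2 terms
  k=5: (−1)^0·2693.9933/(240)·0.4978^3·0.8673^5 = +0.679537
  k=6: (−1)^1·2693.9933/(720)·0.4978^1·0.8673^7 = -0.687448
d^4_{-3,2}(2.0994) = +0.679537 -0.687448 = -0.007911
Attach z-rotation phases: D = e^{-i(-3)(3.2109)}·(-0.007911)·e^{-i(2)(3.8495)} = +0.002808-0.007396i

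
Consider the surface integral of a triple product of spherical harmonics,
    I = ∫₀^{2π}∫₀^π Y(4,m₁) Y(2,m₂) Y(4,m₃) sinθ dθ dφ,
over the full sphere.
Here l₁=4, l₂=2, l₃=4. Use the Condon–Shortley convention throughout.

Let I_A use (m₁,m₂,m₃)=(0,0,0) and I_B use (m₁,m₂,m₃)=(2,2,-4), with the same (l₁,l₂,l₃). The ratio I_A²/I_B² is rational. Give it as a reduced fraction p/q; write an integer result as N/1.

50/21

Same 4,2,4: normalisation and zero-m 3j drop out of the ratio.
A: Δ: 2! 6! 2! / 11! → 1/13860; sum: t=0:+1/192 t=1:−1/36 t=2:+1/192 = -5/288; 3j²(4 2 4; 0 0 0) = Δ·Π!·Σ² = 20/693  (sign -1)
B: Δ: 2! 6! 2! / 11! → 1/13860; sum: t=2:+1/2880 = 1/2880; 3j²(4 2 4; 2 2 -4) = Δ·Π!·Σ² = 2/165  (sign +1)
I_A²/I_B² = (20/693)/(2/165) = 50/21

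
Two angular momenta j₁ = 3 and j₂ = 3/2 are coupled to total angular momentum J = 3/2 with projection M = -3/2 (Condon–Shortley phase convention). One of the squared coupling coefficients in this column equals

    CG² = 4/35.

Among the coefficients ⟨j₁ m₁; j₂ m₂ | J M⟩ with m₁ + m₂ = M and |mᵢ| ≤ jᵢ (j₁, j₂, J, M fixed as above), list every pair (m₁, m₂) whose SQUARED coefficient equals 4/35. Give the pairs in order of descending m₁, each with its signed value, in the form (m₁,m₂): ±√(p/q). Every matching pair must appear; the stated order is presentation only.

(-1,-1/2): −√(4/35)

Admissible pairs with m₁+m₂ = M = -3/2: (-3,3/2), (-2,1/2), (-1,-1/2), (0,-3/2)
  (m₁,m₂)=(0,-3/2): CG² = 1/35, CG = +√(1/35)
  (m₁,m₂)=(-1,-1/2): CG² = 4/35, CG = −√(4/35)   ← matches the target
  (m₁,m₂)=(-2,1/2): CG² = 2/7, CG = +√(2/7)
  (m₁,m₂)=(-3,3/2): CG² = 4/7, CG = −√(4/7)
Pairs with CG² = 4/35: (-1,-1/2): −√(4/35)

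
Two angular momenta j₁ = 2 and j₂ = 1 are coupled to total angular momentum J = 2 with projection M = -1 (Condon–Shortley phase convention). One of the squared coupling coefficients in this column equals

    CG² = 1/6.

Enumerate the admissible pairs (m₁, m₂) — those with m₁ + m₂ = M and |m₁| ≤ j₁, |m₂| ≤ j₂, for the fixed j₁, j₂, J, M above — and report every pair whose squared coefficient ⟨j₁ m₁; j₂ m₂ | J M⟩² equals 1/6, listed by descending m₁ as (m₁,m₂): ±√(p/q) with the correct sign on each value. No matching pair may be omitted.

Admissible pairs with m₁+m₂ = M = -1: (-2,1), (-1,0), (0,-1)
  (m₁,m₂)=(0,-1): CG² = 1/2, CG = +√(1/2)
  (m₁,m₂)=(-1,0): CG² = 1/6, CG = −√(1/6)   ← matches the target
  (m₁,m₂)=(-2,1): CG² = 1/3, CG = −√(1/3)
Pairs with CG² = 1/6: (-1,0): −√(1/6)

(-1,0): −√(1/6)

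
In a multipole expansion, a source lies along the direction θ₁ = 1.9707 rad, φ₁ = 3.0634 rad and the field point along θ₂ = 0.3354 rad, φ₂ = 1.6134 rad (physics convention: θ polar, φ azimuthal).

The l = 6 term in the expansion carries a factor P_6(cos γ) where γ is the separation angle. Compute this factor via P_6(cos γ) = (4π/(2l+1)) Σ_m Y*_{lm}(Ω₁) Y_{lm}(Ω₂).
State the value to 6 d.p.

Summing Y*_{l m}(θ₁,φ₁)·Y_{l m}(θ₂,φ₂) over m ∈ [−6, 6]; prefactor 4π/(2·6+1) = 0.966644:
  term(m=-6) = (-0.000136, 0.000120)   from Y*(Ω₁)=(0.263148, -0.133391), Y(Ω₂)=(-0.000594, 0.000155)
  term(m=-5) = (-0.001498, -0.002171)   from Y*(Ω₁)=(0.399382, -0.164618), Y(Ω₂)=(-0.001291, -0.005967)
  term(m=-4) = (0.005598, -0.002937)   from Y*(Ω₁)=(0.163074, -0.052736), Y(Ω₂)=(0.036351, -0.006255)
  term(m=-3) = (-0.013982, -0.036879)   from Y*(Ω₁)=(-0.256881, 0.061389), Y(Ω₂)=(0.019034, 0.148113)
  term(m=-2) = (0.102753, -0.025319)   from Y*(Ω₁)=(-0.264820, 0.041755), Y(Ω₂)=(-0.393306, 0.033594)
  term(m=-1) = (-0.012386, -0.102035)   from Y*(Ω₁)=(0.178347, -0.013974), Y(Ω₂)=(-0.024471, -0.574036)
  term(m=+0) = (0.035182, 0.000000)   from Y*(Ω₁)=(0.284966, -0.000000), Y(Ω₂)=(0.123461, 0.000000)
  term(m=+1) = (-0.012386, 0.102035)   from Y*(Ω₁)=(-0.178347, -0.013974), Y(Ω₂)=(0.024471, -0.574036)
  term(m=+2) = (0.102753, 0.025319)   from Y*(Ω₁)=(-0.264820, -0.041755), Y(Ω₂)=(-0.393306, -0.033594)
  term(m=+3) = (-0.013982, 0.036879)   from Y*(Ω₁)=(0.256881, 0.061389), Y(Ω₂)=(-0.019034, 0.148113)
  term(m=+4) = (0.005598, 0.002937)   from Y*(Ω₁)=(0.163074, 0.052736), Y(Ω₂)=(0.036351, 0.006255)
  term(m=+5) = (-0.001498, 0.002171)   from Y*(Ω₁)=(-0.399382, -0.164618), Y(Ω₂)=(0.001291, -0.005967)
  term(m=+6) = (-0.000136, -0.000120)   from Y*(Ω₁)=(0.263148, 0.133391), Y(Ω₂)=(-0.000594, -0.000155)
Total Σ_m = (0.195881, 0.000000). Multiply by 0.966644: (0.189347, 0.000000). P_6(cos γ) = 0.189347

0.189347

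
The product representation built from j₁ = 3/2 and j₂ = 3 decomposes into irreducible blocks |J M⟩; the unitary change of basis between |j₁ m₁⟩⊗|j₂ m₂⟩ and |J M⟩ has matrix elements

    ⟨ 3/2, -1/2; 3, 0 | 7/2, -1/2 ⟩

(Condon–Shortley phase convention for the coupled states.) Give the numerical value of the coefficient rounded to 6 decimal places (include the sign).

triangle: 1!*2!*5!/9! = 240/362880
(j±m)!: 1!*2!*3!*3!*3!*4! = 10368
prefactor² = (2J+1)*Δ*N² = 384/7
  k=0: +1/(0!*1!*2!*3!*0!*2!) = 1/24
  k=1: −1/(1!*0!*1!*2!*1!*3!) = -1/12
Σ = -1/24  ⇒  CG² = 384/7*(-1/24)² = 2/21
CG = −√(2/21) = -0.308607

-0.308607  (= −√(2/21))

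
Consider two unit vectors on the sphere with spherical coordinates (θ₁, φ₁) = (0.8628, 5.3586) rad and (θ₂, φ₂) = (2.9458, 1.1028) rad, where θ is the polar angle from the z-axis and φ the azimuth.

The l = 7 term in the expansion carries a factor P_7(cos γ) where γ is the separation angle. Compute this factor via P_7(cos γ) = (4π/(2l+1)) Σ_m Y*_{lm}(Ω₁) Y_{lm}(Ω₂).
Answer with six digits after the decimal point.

-0.140406

Addition theorem: P_7(cos γ) = (4π/15) Σ_m Y*_{lm}(Ω₁) Y_{lm}(Ω₂), m = −7…7:
  m=-7: (0.071708, -0.013710) × (0.000001, -0.000005) = (-0.000000, -0.000000)  (running Σ = (-0.000000, -0.000000))
  m=-6: (0.173368, 0.156930) × (-0.000094, 0.000033) = (-0.000021, -0.000009)  (running Σ = (-0.000021, -0.000009))
  m=-5: (-0.037304, 0.415868) × (0.000845, 0.000818) = (-0.000372, 0.000321)  (running Σ = (-0.000393, 0.000312))
  m=-4: (-0.337037, 0.209782) × (0.002908, -0.009362) = (0.000984, 0.003766)  (running Σ = (0.000591, 0.004077))
  m=-3: (-0.030039, -0.011576) × (-0.057739, 0.009722) = (0.001847, 0.000376)  (running Σ = (0.002437, 0.004454))
  m=-2: (0.095910, 0.335591) × (0.143098, 0.194295) = (-0.051479, 0.066657)  (running Σ = (-0.049042, 0.071111))
  m=-1: (-0.116588, 0.154577) × (0.273331, -0.540770) = (0.051723, 0.105298)  (running Σ = (0.002681, 0.176409))
  m=0: (0.298442, -0.000000) × (-0.579545, 0.000000) = (-0.172960, 0.000000)  (running Σ = (-0.170279, 0.176409))
  m=1: (0.116588, 0.154577) × (-0.273331, -0.540770) = (0.051723, -0.105298)  (running Σ = (-0.118556, 0.071111))
  m=2: (0.095910, -0.335591) × (0.143098, -0.194295) = (-0.051479, -0.066657)  (running Σ = (-0.170035, 0.004454))
  m=3: (0.030039, -0.011576) × (0.057739, 0.009722) = (0.001847, -0.000376)  (running Σ = (-0.168188, 0.004077))
  m=4: (-0.337037, -0.209782) × (0.002908, 0.009362) = (0.000984, -0.003766)  (running Σ = (-0.167204, 0.000312))
  m=5: (0.037304, 0.415868) × (-0.000845, 0.000818) = (-0.000372, -0.000321)  (running Σ = (-0.167576, -0.000009))
  m=6: (0.173368, -0.156930) × (-0.000094, -0.000033) = (-0.000021, 0.000009)  (running Σ = (-0.167597, -0.000000))
  m=7: (-0.071708, -0.013710) × (-0.000001, -0.000005) = (-0.000000, 0.000000)  (running Σ = (-0.167597, 0.000000))
Σ over m = (-0.167597, 0.000000); ×(4π/15) → (-0.140406, 0.000000). Real part: -0.140406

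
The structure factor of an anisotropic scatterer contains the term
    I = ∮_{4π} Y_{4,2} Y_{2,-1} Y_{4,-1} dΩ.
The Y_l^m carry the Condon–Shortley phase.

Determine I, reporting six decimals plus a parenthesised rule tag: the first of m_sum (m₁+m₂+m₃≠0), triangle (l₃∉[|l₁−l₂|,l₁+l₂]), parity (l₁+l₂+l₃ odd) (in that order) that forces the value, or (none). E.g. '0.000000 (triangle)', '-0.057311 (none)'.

0.127700 (none)

Rules hold: Σm=0, L=10 even, 2≤4≤6.
N = 9·5·9 = 405
Δ = 2!·6!·2!/11! = 1/13860
Racah Σ t=0..2: t=0:+1/192 t=1:−1/36 t=2:+1/192 = -5/288
⇒ 3j(4 2 4; 0 0 0)² = 20/693, sgn -1
Racah Σ t=0..1: t=0:+1/96 t=1:−1/240 = 1/160
⇒ 3j(4 2 4; 2 -1 -1)² = 27/1540, sgn -1
4πI² = N·(3j₀)²·(3jₘ)² = 1215/5929
I = +1·√(0.204925/4π) = 0.12770047
No selection rule forces the value: the integral is nonzero (none).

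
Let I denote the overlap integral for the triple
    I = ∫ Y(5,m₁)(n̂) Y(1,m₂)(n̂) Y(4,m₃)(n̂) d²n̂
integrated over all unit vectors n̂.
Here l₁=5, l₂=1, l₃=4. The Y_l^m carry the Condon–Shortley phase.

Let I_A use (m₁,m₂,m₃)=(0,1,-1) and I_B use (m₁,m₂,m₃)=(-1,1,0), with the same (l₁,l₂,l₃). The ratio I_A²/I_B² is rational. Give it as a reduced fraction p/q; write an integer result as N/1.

2/3

Same 5,1,4: normalisation and zero-m 3j drop out of the ratio.
A: Δ: 2! 8! 0! / 11! → 1/495; sum: t=2:+1/1440 = 1/1440; 3j²(5 1 4; 0 1 -1) = Δ·Π!·Σ² = 2/99  (sign -1)
B: Δ: 2! 8! 0! / 11! → 1/495; sum: t=2:+1/1152 = 1/1152; 3j²(5 1 4; -1 1 0) = Δ·Π!·Σ² = 1/33  (sign +1)
I_A²/I_B² = (2/99)/(1/33) = 2/3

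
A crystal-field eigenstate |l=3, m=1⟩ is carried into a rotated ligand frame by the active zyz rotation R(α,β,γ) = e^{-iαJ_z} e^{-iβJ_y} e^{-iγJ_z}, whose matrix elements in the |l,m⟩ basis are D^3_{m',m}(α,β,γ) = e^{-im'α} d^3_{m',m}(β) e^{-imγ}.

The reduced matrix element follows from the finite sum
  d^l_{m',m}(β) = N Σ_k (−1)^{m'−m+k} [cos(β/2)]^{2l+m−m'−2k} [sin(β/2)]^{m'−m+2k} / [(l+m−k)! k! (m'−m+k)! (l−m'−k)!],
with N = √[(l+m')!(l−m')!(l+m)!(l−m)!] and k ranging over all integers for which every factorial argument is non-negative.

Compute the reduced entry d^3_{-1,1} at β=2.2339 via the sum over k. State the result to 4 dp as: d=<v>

d=-0.2972

d^3_{-1,1}(β=2.2339) via the finite sum:
Half-angle: c=0.438426, s=0.898767. N=√(2·24·24·2)=48.000000
The bounds max(0,m−m')=2 and min(l+m,l−m')=4 give 3 terms
  k=2: (−1)^0·48.0000/(8)·0.4384^4·0.8988^2 = +0.179073
  k=3: (−1)^1·48.0000/(6)·0.4384^2·0.8988^4 = -1.003394
  k=4: (−1)^2·48.0000/(48)·0.4384^0·0.8988^6 = +0.527089
d^3_{-1,1}(2.2339) = +0.179073 -1.003394 +0.527089 = -0.297232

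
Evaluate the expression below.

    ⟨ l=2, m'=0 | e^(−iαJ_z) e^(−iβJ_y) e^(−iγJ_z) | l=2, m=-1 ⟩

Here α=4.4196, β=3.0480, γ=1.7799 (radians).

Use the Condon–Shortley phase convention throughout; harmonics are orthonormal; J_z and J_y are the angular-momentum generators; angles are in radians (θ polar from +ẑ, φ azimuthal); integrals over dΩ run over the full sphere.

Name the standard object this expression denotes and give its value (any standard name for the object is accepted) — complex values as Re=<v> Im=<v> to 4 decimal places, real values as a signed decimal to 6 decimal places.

This is a Wigner D-matrix element — the rotation-matrix element ⟨l m'| R(α,β,γ) |l m⟩ in the angular-momentum basis.
Split into d^2_{0,-1}(β=3.0480) × two z-phases.
Half-angle: c=0.046779, s=0.998905. N=√(2·2·1·6)=4.898979
The bounds max(0,m−m')=0 and min(l+m,l−m')=1 give 2 terms
  k=0: (−1)^1·4.8990/(2)·0.0468^3·0.9989^1 = -0.000250
  k=1: (−1)^2·4.8990/(2)·0.0468^1·0.9989^3 = +0.114209
d^2_{0,-1}(3.0480) = -0.000250 +0.114209 = +0.113959
Attach z-rotation phases: D = e^{-i(0)(4.4196)}·(+0.113959)·e^{-i(-1)(1.7799)} = -0.023656+0.111477i

Wigner D-matrix element, Re=-0.0237 Im=0.1115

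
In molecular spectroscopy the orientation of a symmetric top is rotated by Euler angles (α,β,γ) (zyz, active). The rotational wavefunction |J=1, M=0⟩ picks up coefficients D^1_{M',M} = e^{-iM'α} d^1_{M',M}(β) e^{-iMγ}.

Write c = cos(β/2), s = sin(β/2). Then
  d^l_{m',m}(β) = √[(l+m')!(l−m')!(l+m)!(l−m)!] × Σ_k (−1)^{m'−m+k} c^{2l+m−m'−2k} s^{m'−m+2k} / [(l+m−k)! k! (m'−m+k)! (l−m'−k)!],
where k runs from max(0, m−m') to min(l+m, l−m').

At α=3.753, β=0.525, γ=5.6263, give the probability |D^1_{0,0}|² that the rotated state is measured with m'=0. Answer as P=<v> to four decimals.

P=0.7488

D^1_{0,0}(3.7530,0.5250,5.6263) = e^{-i·0·3.7530}·d^1_{0,0}(0.5250)·e^{-i·0·5.6263}. Compute d first:
Half-angle: c=0.965744, s=0.259496. N=√(1·1·1·1)=1.000000
Admissible k: 0..1 (factorial args all ≥0)
  k=0: (−1)^0·1.0000/(1)·0.9657^2·0.2595^0 = +0.932662
  k=1: (−1)^1·1.0000/(1)·0.9657^0·0.2595^2 = -0.067338
d^1_{0,0}(0.5250) = +0.932662 -0.067338 = +0.865324
|D^1_{0,0}|² = |d^1_{0,0}(β)|² = (+0.865324)² = 0.748786 (the z-rotation phases have unit modulus)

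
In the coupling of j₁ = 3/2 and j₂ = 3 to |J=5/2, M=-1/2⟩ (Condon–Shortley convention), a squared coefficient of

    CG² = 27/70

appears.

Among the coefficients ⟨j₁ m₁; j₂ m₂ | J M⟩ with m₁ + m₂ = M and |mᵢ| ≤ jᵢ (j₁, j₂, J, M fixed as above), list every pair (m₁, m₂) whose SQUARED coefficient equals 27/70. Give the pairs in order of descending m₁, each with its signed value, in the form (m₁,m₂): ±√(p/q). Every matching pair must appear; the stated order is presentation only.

Admissible pairs with m₁+m₂ = M = -1/2: (-3/2,1), (-1/2,0), (1/2,-1), (3/2,-2)
  (m₁,m₂)=(3/2,-2): CG² = 3/7, CG = +√(3/7)
  (m₁,m₂)=(1/2,-1): CG² = 1/70, CG = −√(1/70)
  (m₁,m₂)=(-1/2,0): CG² = 6/35, CG = −√(6/35)
  (m₁,m₂)=(-3/2,1): CG² = 27/70, CG = +√(27/70)   ← matches the target
Pairs with CG² = 27/70: (-3/2,1): +√(27/70)

(-3/2,1): +√(27/70)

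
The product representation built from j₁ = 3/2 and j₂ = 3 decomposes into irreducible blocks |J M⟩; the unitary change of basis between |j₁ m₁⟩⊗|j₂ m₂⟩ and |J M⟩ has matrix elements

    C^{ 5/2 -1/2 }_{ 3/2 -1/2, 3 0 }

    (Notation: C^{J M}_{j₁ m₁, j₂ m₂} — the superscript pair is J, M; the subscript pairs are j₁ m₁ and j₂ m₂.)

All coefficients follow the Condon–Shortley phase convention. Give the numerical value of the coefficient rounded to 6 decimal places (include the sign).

√[6·2!1!4!/8! · 1!2!3!3!2!3!] = √(216/35)
  +(−1)^1/∏(1,1,1,2,0,2)! = -1/4  (running -1/4)
  +(−1)^2/∏(2,0,0,1,1,3)! = 1/12  (running -1/6)
⟨..|..⟩ = √(216/35)·(-1/6) = -0.414039

-0.414039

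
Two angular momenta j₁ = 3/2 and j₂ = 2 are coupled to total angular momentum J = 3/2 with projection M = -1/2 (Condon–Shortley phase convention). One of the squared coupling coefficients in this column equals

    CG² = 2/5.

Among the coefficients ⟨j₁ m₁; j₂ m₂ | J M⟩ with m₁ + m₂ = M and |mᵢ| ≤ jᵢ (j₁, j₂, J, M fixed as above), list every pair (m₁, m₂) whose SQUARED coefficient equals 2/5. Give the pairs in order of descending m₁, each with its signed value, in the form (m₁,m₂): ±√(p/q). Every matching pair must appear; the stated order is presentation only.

(3/2,-2): +√(2/5); (-3/2,1): +√(2/5)

Admissible pairs with m₁+m₂ = M = -1/2: (-3/2,1), (-1/2,0), (1/2,-1), (3/2,-2)
  (m₁,m₂)=(3/2,-2): CG² = 2/5, CG = +√(2/5)   ← matches the target
  (m₁,m₂)=(1/2,-1): CG² = 0/1, CG = 0
  (m₁,m₂)=(-1/2,0): CG² = 1/5, CG = −√(1/5)
  (m₁,m₂)=(-3/2,1): CG² = 2/5, CG = +√(2/5)   ← matches the target
Pairs with CG² = 2/5: (3/2,-2): +√(2/5); (-3/2,1): +√(2/5)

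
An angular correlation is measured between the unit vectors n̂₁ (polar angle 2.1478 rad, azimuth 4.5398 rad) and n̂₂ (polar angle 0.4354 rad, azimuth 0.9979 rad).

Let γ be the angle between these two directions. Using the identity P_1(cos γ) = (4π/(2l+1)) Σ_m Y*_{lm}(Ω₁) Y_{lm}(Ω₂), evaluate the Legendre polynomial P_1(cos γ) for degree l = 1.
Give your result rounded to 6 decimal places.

Addition theorem: P_1(cos γ) = (4π/3) Σ_m Y*_{lm}(Ω₁) Y_{lm}(Ω₂), m = −1…1:
  term(m=-1) = -0.038859-0.016443i   from Y*(Ω₁)=-0.049727-0.285257i, Y(Ω₂)=+0.078990-0.122454i
  term(m=+0) = -0.118082-0.000000i   from Y*(Ω₁)=-0.266540-0.000000i, Y(Ω₂)=+0.443017+0.000000i
  term(m=+1) = -0.038859+0.016443i   from Y*(Ω₁)=+0.049727-0.285257i, Y(Ω₂)=-0.078990-0.122454i
Accumulated sum -0.195799+0.000000i; after 4π/(2l+1) scaling, -0.820161+0.000000i ⇒ P_1 = -0.820161

-0.820161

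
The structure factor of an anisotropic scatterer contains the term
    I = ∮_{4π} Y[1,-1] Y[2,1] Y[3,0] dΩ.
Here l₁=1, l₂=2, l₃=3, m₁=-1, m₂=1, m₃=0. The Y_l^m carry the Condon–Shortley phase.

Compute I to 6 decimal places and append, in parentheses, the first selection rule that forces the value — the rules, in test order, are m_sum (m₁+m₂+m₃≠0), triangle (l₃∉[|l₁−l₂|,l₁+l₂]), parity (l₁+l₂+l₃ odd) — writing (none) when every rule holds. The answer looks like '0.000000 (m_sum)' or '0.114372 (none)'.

0.143048 (none)

m-sum 0 ✓  L=6 even ✓  1≤3≤3 ✓
Π(2lᵢ+1) = 3×5×7 = 105
triangle coeff Δ(1,2,3) = 1/105
Σ_t [0,0]: t=0:+1/4 = 1/4
(3j)²=3/35 [(1 2 3; 0 0 0)], sign=-1
Σ_t [0,0]: t=0:+1/12 = 1/12
(3j)²=1/35 [(1 2 3; -1 1 0)], sign=-1
⇒ 4πI² = 9/35
I = (+1)√(9/35/(4π)) = 0.14304817
No selection rule forces the value: the integral is nonzero (none).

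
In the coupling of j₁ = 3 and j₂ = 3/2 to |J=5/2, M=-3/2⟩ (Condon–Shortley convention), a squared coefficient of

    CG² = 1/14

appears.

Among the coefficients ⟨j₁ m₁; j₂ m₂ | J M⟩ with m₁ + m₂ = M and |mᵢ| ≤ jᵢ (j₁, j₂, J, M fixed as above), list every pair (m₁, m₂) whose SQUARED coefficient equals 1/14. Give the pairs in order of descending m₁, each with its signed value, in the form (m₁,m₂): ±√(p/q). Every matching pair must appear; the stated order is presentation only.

Admissible pairs with m₁+m₂ = M = -3/2: (-3,3/2), (-2,1/2), (-1,-1/2), (0,-3/2)
  (m₁,m₂)=(0,-3/2): CG² = 9/35, CG = +√(9/35)
  (m₁,m₂)=(-1,-1/2): CG² = 7/20, CG = −√(7/20)
  (m₁,m₂)=(-2,1/2): CG² = 1/14, CG = +√(1/14)   ← matches the target
  (m₁,m₂)=(-3,3/2): CG² = 9/28, CG = +√(9/28)
Pairs with CG² = 1/14: (-2,1/2): +√(1/14)

(-2,1/2): +√(1/14)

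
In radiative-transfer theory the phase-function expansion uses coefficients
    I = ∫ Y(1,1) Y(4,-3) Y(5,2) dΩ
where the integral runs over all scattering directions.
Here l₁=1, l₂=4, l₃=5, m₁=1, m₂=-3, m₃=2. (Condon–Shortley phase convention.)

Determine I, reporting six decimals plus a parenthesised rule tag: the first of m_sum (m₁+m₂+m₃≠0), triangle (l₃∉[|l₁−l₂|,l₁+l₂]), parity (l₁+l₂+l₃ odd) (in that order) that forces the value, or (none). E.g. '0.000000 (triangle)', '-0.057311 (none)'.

Rules hold: Σm=0, L=10 even, 3≤5≤5.
N = 3·9·11 = 297
Δ = 0!·2!·8!/11! = 1/495
Racah Σ t=0..0: t=0:+1/576 = 1/576
⇒ 3j(1 4 5; 0 0 0)² = 5/99, sgn -1
Racah Σ t=0..0: t=0:+1/10080 = 1/10080
⇒ 3j(1 4 5; 1 -3 2)² = 1/165, sgn -1
4πI² = N·(3j₀)²·(3jₘ)² = 1/11
I = +1·√(0.0909091/4π) = 0.08505478
No selection rule forces the value: the integral is nonzero (none).

0.085055 (none)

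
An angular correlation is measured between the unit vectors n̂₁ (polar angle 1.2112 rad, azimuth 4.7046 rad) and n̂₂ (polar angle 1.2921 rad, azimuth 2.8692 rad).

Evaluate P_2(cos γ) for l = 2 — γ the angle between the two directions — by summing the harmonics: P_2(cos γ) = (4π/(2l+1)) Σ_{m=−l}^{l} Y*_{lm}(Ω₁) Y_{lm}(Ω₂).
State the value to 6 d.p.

Expand P_2 via completeness: Σ_{m} conj(Y_{2,m}) at Ω₁ times Y_{2,m} at Ω₂ —
  m=-2: (-0.338400+0.005272i) × (+0.305355+0.185031i) = -0.104308-0.061005i  (running Σ = -0.104308-0.061005i)
  m=-1: (-0.001982-0.254461i) × (-0.196796-0.054972i) = -0.013598+0.050186i  (running Σ = -0.117906-0.010819i)
  m=0: (-0.198226-0.000000i) × (-0.243784+0.000000i) = +0.048324+0.000000i  (running Σ = -0.069582-0.010819i)
  m=1: (+0.001982-0.254461i) × (+0.196796-0.054972i) = -0.013598-0.050186i  (running Σ = -0.083180-0.061005i)
  m=2: (-0.338400-0.005272i) × (+0.305355-0.185031i) = -0.104308+0.061005i  (running Σ = -0.187488+0.000000i)
Total Σ_m = -0.187488+0.000000i. Multiply by 2.513274: -0.471207+0.000000i. P_2(cos γ) = -0.471207

-0.471207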